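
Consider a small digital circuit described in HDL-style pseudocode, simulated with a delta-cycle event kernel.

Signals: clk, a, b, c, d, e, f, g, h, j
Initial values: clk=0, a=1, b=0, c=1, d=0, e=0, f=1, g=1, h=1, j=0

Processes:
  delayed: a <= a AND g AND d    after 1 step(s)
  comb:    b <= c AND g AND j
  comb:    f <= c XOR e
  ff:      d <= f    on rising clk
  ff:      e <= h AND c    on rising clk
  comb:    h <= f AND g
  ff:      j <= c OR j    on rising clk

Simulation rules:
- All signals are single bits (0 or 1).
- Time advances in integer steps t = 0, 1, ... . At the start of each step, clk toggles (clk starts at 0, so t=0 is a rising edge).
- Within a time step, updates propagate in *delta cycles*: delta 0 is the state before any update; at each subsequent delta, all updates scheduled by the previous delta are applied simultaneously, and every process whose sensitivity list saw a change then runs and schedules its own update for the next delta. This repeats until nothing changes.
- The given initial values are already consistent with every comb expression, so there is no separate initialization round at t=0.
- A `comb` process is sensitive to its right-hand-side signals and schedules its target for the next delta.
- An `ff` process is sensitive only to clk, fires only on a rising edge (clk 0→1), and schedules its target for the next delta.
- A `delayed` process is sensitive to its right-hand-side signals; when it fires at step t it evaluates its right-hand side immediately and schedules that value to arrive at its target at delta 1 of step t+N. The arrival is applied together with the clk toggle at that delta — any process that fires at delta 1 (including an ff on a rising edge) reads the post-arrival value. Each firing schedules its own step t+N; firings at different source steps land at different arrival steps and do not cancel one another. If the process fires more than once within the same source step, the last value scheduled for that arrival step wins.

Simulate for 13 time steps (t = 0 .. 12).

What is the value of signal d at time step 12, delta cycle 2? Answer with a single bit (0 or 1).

1

t=0 Δ0: clk=0 g=1 j=0 c=1 d=0 h=1 f=1 e=0 a=1 b=0
  Δ1: clk:0→1
  Δ2: j:0→1, d:0→1, e:0→1
  Δ3: f:1→0, b:0→1
  Δ4: h:1→0
  (4Δ to stable)
t=1 Δ0: clk=1 g=1 j=1 c=1 d=1 h=0 f=0 e=1 a=1 b=1
  Δ1: clk:1→0
  (1Δ to stable)
t=2 Δ0: clk=0 g=1 j=1 c=1 d=1 h=0 f=0 e=1 a=1 b=1
  Δ1: clk:0→1
  Δ2: d:1→0, e:1→0
  Δ3: f:0→1
  Δ4: h:0→1
  (4Δ to stable)
t=3 Δ0: clk=1 g=1 j=1 c=1 d=0 h=1 f=1 e=0 a=1 b=1
  Δ1: clk:1→0, a:1→0
  (1Δ to stable)
t=4 Δ0: clk=0 g=1 j=1 c=1 d=0 h=1 f=1 e=0 a=0 b=1
  Δ1: clk:0→1
  Δ2: d:0→1, e:0→1
  Δ3: f:1→0
  Δ4: h:1→0
  (4Δ to stable)
t=5 Δ0: clk=1 g=1 j=1 c=1 d=1 h=0 f=0 e=1 a=0 b=1
  Δ1: clk:1→0
  (1Δ to stable)
t=6 Δ0: clk=0 g=1 j=1 c=1 d=1 h=0 f=0 e=1 a=0 b=1
  Δ1: clk:0→1
  Δ2: d:1→0, e:1→0
  Δ3: f:0→1
  Δ4: h:0→1
  (4Δ to stable)
t=7 Δ0: clk=1 g=1 j=1 c=1 d=0 h=1 f=1 e=0 a=0 b=1
  Δ1: clk:1→0
  (1Δ to stable)
t=8 Δ0: clk=0 g=1 j=1 c=1 d=0 h=1 f=1 e=0 a=0 b=1
  Δ1: clk:0→1
  Δ2: d:0→1, e:0→1
  Δ3: f:1→0
  Δ4: h:1→0
  (4Δ to stable)
t=9 Δ0: clk=1 g=1 j=1 c=1 d=1 h=0 f=0 e=1 a=0 b=1
  Δ1: clk:1→0
  (1Δ to stable)
t=10 Δ0: clk=0 g=1 j=1 c=1 d=1 h=0 f=0 e=1 a=0 b=1
  Δ1: clk:0→1
  Δ2: d:1→0, e:1→0
  Δ3: f:0→1
  Δ4: h:0→1
  (4Δ to stable)
t=11 Δ0: clk=1 g=1 j=1 c=1 d=0 h=1 f=1 e=0 a=0 b=1
  Δ1: clk:1→0
  (1Δ to stable)
t=12 Δ0: clk=0 g=1 j=1 c=1 d=0 h=1 f=1 e=0 a=0 b=1
  Δ1: clk:0→1
  Δ2: d:0→1, e:0→1
  Δ3: f:1→0
  Δ4: h:1→0
  (4Δ to stable)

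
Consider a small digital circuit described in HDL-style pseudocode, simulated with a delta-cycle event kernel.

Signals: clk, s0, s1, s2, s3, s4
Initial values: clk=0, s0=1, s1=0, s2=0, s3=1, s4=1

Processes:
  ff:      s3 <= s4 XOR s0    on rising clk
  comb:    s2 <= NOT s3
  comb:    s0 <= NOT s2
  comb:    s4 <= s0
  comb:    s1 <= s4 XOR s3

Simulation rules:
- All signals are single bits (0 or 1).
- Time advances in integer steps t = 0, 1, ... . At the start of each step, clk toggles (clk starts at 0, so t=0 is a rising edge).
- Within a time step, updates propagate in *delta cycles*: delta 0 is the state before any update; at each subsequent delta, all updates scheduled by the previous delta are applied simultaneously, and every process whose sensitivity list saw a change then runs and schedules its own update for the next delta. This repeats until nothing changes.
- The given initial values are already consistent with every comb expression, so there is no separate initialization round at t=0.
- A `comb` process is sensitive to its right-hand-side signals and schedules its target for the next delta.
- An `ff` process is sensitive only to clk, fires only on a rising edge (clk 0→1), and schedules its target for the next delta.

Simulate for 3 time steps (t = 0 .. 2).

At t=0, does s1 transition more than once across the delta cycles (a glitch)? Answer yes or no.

yes

t=0 Δ0: s1=0 clk=0 s0=1 s2=0 s4=1 s3=1
  Δ1: clk:0→1
  Δ2: s3:1→0
  Δ3: s1:0→1, s2:0→1
  Δ4: s0:1→0
  Δ5: s4:1→0
  Δ6: s1:1→0
  (6Δ to stable)
t=1 Δ0: s1=0 clk=1 s0=0 s2=1 s4=0 s3=0
  Δ1: clk:1→0
  (1Δ to stable)
t=2 Δ0: s1=0 clk=0 s0=0 s2=1 s4=0 s3=0
  Δ1: clk:0→1
  (1Δ to stable)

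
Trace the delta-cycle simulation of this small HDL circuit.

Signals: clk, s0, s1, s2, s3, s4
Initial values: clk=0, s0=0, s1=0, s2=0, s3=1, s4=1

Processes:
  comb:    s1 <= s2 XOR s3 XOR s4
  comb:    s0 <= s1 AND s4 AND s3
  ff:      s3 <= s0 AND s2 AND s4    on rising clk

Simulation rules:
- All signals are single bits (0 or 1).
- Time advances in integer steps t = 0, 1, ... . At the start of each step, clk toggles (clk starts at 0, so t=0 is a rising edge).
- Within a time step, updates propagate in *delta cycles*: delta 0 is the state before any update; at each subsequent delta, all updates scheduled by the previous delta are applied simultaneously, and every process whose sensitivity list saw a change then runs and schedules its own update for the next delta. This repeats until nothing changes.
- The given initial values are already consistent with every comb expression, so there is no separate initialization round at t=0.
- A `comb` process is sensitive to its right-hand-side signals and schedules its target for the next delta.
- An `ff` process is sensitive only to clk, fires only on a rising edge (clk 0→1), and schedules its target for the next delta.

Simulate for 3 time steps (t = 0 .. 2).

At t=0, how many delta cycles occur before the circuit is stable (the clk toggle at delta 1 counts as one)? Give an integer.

3

t=0 Δ0: s3=1 s4=1 s2=0 clk=0 s1=0 s0=0
  Δ1: clk:0→1
  Δ2: s3:1→0
  Δ3: s1:0→1
  (3Δ to stable)
t=1 Δ0: s3=0 s4=1 s2=0 clk=1 s1=1 s0=0
  Δ1: clk:1→0
  (1Δ to stable)
t=2 Δ0: s3=0 s4=1 s2=0 clk=0 s1=1 s0=0
  Δ1: clk:0→1
  (1Δ to stable)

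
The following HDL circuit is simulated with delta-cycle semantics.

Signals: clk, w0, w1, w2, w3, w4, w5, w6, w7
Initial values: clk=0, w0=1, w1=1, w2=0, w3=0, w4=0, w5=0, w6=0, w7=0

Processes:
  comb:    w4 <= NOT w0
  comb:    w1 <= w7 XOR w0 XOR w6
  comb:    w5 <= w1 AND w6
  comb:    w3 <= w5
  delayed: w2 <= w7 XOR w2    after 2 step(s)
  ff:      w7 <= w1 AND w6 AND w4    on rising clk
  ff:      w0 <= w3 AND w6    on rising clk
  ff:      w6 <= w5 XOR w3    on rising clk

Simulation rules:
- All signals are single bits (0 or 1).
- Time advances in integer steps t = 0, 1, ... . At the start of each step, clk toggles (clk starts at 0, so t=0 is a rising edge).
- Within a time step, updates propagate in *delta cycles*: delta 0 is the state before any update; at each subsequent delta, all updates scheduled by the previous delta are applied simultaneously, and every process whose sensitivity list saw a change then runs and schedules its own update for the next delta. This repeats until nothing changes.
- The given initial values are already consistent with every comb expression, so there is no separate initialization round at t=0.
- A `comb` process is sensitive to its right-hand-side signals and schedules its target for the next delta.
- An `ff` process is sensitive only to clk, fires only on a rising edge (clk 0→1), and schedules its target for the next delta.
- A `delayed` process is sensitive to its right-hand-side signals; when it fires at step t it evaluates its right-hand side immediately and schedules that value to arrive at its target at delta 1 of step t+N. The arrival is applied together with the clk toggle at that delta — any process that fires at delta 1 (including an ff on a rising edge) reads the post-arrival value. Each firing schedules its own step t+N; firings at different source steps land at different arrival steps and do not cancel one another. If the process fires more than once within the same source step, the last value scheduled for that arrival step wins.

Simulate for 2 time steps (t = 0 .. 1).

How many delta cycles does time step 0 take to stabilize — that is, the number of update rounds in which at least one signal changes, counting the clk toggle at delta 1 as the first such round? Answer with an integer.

[bits: w7,w5,w6,w4,w0,w1,w2,w3,clk]
t=0: Δ0=000011000 Δ1=000011001 Δ2=000001001 Δ3=000100001 | 3Δ
t=1: Δ0=000100001 Δ1=000100000 | 1Δ

3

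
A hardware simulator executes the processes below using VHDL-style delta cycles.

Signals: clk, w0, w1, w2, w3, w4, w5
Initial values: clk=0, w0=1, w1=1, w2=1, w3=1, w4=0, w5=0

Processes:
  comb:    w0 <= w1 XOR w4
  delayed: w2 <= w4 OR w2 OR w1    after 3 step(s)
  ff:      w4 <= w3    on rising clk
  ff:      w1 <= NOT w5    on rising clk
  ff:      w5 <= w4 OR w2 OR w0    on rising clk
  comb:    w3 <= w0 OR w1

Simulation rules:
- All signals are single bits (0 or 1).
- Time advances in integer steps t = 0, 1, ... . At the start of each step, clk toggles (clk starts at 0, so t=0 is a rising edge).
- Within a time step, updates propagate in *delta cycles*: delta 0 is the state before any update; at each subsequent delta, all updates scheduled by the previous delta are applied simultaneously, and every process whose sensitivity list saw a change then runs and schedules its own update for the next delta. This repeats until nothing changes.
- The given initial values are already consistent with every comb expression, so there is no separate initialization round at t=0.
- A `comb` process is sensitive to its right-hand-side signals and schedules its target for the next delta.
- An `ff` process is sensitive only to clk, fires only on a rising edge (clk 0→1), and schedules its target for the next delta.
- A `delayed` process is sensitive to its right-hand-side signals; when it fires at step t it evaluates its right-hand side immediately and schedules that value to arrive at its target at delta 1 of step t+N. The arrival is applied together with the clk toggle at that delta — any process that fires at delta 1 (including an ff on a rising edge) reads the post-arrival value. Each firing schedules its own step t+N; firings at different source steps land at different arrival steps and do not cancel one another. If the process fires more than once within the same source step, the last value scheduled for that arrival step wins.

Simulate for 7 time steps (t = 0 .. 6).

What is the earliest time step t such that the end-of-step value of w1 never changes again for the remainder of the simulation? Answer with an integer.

[bits: w1,w0,w3,w2,w5,w4,clk]
t=0: Δ0=1111000 Δ1=1111001 Δ2=1111111 Δ3=1011111 | 3Δ
t=1: Δ0=1011111 Δ1=1011110 | 1Δ
t=2: Δ0=1011110 Δ1=1011111 Δ2=0011111 Δ3=0101111 Δ4=0111111 | 4Δ
t=3: Δ0=0111111 Δ1=0111110 | 1Δ
t=4: Δ0=0111110 Δ1=0111111 | 1Δ
t=5: Δ0=0111111 Δ1=0111110 | 1Δ
t=6: Δ0=0111110 Δ1=0111111 | 1Δ

2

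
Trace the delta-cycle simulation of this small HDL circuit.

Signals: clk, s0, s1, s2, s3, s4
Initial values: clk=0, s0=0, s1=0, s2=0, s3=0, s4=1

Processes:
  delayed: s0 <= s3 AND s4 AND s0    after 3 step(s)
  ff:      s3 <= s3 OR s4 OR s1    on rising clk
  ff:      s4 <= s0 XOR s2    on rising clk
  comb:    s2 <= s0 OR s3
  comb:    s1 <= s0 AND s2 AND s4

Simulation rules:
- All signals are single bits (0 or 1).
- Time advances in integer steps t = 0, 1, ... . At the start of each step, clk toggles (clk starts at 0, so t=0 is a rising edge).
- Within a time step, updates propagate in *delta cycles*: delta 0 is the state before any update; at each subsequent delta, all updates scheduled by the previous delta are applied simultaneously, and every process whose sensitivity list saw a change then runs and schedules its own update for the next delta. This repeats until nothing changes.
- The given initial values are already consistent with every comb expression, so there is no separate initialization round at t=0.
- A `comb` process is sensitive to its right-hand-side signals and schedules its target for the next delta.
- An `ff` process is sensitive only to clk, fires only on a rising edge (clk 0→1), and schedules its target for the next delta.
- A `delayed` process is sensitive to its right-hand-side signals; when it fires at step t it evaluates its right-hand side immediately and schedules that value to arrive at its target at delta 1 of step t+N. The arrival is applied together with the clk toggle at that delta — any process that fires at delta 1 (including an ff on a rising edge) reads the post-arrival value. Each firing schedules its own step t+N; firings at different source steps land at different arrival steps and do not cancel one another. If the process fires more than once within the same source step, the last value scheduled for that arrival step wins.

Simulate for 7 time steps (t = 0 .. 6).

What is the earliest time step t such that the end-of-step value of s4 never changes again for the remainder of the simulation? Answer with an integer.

t=0 Δ0: s1=0 clk=0 s3=0 s4=1 s2=0 s0=0
  Δ1: clk:0→1
  Δ2: s3:0→1, s4:1→0
  Δ3: s2:0→1
  (3Δ to stable)
t=1 Δ0: s1=0 clk=1 s3=1 s4=0 s2=1 s0=0
  Δ1: clk:1→0
  (1Δ to stable)
t=2 Δ0: s1=0 clk=0 s3=1 s4=0 s2=1 s0=0
  Δ1: clk:0→1
  Δ2: s4:0→1
  (2Δ to stable)
t=3 Δ0: s1=0 clk=1 s3=1 s4=1 s2=1 s0=0
  Δ1: clk:1→0
  (1Δ to stable)
t=4 Δ0: s1=0 clk=0 s3=1 s4=1 s2=1 s0=0
  Δ1: clk:0→1
  (1Δ to stable)
t=5 Δ0: s1=0 clk=1 s3=1 s4=1 s2=1 s0=0
  Δ1: clk:1→0
  (1Δ to stable)
t=6 Δ0: s1=0 clk=0 s3=1 s4=1 s2=1 s0=0
  Δ1: clk:0→1
  (1Δ to stable)

2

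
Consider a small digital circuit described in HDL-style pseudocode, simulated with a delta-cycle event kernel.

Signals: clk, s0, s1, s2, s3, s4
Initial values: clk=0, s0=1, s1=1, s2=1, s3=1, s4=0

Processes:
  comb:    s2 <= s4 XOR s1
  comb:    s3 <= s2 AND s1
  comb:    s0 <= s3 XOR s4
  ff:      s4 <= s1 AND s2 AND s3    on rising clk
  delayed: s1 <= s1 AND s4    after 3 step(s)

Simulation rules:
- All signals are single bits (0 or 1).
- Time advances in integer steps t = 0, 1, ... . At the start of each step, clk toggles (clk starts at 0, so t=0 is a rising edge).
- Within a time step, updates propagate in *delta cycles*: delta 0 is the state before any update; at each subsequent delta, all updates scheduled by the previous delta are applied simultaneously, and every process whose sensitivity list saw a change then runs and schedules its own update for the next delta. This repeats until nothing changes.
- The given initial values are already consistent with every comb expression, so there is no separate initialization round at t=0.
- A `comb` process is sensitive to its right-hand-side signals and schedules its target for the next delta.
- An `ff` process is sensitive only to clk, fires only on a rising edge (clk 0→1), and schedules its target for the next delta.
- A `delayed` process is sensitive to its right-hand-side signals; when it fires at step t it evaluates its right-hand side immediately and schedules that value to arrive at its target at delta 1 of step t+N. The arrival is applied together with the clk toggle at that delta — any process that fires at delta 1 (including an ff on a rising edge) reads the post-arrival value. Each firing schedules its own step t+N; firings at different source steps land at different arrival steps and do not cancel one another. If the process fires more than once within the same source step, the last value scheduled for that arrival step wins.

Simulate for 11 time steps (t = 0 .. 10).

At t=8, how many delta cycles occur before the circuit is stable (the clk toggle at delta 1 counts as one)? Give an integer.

3

t=0 Δ0: clk=0 s2=1 s1=1 s0=1 s4=0 s3=1
  Δ1: clk:0→1
  Δ2: s4:0→1
  Δ3: s2:1→0, s0:1→0
  Δ4: s3:1→0
  Δ5: s0:0→1
  (5Δ to stable)
t=1 Δ0: clk=1 s2=0 s1=1 s0=1 s4=1 s3=0
  Δ1: clk:1→0
  (1Δ to stable)
t=2 Δ0: clk=0 s2=0 s1=1 s0=1 s4=1 s3=0
  Δ1: clk:0→1
  Δ2: s4:1→0
  Δ3: s2:0→1, s0:1→0
  Δ4: s3:0→1
  Δ5: s0:0→1
  (5Δ to stable)
t=3 Δ0: clk=1 s2=1 s1=1 s0=1 s4=0 s3=1
  Δ1: clk:1→0
  (1Δ to stable)
t=4 Δ0: clk=0 s2=1 s1=1 s0=1 s4=0 s3=1
  Δ1: clk:0→1
  Δ2: s4:0→1
  Δ3: s2:1→0, s0:1→0
  Δ4: s3:1→0
  Δ5: s0:0→1
  (5Δ to stable)
t=5 Δ0: clk=1 s2=0 s1=1 s0=1 s4=1 s3=0
  Δ1: clk:1→0, s1:1→0
  Δ2: s2:0→1
  (2Δ to stable)
t=6 Δ0: clk=0 s2=1 s1=0 s0=1 s4=1 s3=0
  Δ1: clk:0→1
  Δ2: s4:1→0
  Δ3: s2:1→0, s0:1→0
  (3Δ to stable)
t=7 Δ0: clk=1 s2=0 s1=0 s0=0 s4=0 s3=0
  Δ1: clk:1→0, s1:0→1
  Δ2: s2:0→1
  Δ3: s3:0→1
  Δ4: s0:0→1
  (4Δ to stable)
t=8 Δ0: clk=0 s2=1 s1=1 s0=1 s4=0 s3=1
  Δ1: clk:0→1, s1:1→0
  Δ2: s2:1→0, s3:1→0
  Δ3: s0:1→0
  (3Δ to stable)
t=9 Δ0: clk=1 s2=0 s1=0 s0=0 s4=0 s3=0
  Δ1: clk:1→0
  (1Δ to stable)
t=10 Δ0: clk=0 s2=0 s1=0 s0=0 s4=0 s3=0
  Δ1: clk:0→1
  (1Δ to stable)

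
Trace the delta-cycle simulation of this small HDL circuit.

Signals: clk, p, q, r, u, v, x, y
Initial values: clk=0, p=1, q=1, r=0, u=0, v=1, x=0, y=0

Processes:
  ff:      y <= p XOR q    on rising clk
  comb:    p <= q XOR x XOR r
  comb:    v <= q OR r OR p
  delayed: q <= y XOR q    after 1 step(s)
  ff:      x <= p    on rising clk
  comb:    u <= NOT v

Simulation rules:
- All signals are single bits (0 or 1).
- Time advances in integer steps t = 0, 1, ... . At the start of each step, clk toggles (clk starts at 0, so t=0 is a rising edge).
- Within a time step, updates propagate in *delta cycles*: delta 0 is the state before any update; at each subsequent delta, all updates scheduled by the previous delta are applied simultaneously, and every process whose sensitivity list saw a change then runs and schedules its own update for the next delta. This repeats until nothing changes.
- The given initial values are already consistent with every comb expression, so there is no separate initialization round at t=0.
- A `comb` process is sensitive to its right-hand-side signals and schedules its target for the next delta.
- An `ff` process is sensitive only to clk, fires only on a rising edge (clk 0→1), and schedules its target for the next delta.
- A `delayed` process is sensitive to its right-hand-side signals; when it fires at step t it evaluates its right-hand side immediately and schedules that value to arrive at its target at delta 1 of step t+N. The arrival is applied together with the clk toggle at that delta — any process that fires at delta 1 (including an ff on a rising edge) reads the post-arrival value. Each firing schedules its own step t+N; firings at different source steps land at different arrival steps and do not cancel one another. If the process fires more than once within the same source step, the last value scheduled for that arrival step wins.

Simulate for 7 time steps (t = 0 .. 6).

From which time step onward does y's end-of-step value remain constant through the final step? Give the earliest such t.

2

[bits: p,y,r,q,x,u,v,clk]
t=0: Δ0=10010010 Δ1=10010011 Δ2=10011011 Δ3=00011011 | 3Δ
t=1: Δ0=00011011 Δ1=00011010 | 1Δ
t=2: Δ0=00011010 Δ1=00011011 Δ2=01010011 Δ3=11010011 | 3Δ
t=3: Δ0=11010011 Δ1=11000010 Δ2=01000010 Δ3=01000000 Δ4=01000100 | 4Δ
t=4: Δ0=01000100 Δ1=01010101 Δ2=11010111 Δ3=11010011 | 3Δ
t=5: Δ0=11010011 Δ1=11000010 Δ2=01000010 Δ3=01000000 Δ4=01000100 | 4Δ
t=6: Δ0=01000100 Δ1=01010101 Δ2=11010111 Δ3=11010011 | 3Δ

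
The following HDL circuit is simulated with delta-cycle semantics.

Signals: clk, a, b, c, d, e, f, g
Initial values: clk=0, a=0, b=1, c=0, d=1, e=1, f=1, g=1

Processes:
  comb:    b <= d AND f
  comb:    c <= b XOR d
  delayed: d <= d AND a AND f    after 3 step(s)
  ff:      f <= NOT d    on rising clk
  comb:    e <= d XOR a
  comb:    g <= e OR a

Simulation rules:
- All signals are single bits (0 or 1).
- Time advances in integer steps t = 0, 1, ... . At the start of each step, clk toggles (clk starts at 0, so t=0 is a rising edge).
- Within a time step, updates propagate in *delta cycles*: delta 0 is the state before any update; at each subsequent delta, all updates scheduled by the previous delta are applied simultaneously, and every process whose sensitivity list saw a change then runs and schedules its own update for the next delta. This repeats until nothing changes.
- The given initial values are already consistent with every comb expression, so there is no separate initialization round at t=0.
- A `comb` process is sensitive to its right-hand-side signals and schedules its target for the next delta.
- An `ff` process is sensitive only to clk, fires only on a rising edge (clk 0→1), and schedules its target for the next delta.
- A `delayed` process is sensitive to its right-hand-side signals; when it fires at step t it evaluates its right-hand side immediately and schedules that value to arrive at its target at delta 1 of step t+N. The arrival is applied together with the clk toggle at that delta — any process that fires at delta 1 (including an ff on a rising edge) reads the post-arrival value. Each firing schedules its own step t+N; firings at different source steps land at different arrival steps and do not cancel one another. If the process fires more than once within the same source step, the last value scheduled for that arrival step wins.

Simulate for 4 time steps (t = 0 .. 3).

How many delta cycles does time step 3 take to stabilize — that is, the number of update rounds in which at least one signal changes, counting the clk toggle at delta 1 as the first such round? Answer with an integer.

3

t0.Δ0 e=1 c=0 clk=0 a=0 f=1 b=1 g=1 d=1
t0.Δ1 e=1 c=0 clk=1 a=0 f=1 b=1 g=1 d=1
t0.Δ2 e=1 c=0 clk=1 a=0 f=0 b=1 g=1 d=1
t0.Δ3 e=1 c=0 clk=1 a=0 f=0 b=0 g=1 d=1
t0.Δ4 e=1 c=1 clk=1 a=0 f=0 b=0 g=1 d=1
t1.Δ0 e=1 c=1 clk=1 a=0 f=0 b=0 g=1 d=1
t1.Δ1 e=1 c=1 clk=0 a=0 f=0 b=0 g=1 d=1
t2.Δ0 e=1 c=1 clk=0 a=0 f=0 b=0 g=1 d=1
t2.Δ1 e=1 c=1 clk=1 a=0 f=0 b=0 g=1 d=1
t3.Δ0 e=1 c=1 clk=1 a=0 f=0 b=0 g=1 d=1
t3.Δ1 e=1 c=1 clk=0 a=0 f=0 b=0 g=1 d=0
t3.Δ2 e=0 c=0 clk=0 a=0 f=0 b=0 g=1 d=0
t3.Δ3 e=0 c=0 clk=0 a=0 f=0 b=0 g=0 d=0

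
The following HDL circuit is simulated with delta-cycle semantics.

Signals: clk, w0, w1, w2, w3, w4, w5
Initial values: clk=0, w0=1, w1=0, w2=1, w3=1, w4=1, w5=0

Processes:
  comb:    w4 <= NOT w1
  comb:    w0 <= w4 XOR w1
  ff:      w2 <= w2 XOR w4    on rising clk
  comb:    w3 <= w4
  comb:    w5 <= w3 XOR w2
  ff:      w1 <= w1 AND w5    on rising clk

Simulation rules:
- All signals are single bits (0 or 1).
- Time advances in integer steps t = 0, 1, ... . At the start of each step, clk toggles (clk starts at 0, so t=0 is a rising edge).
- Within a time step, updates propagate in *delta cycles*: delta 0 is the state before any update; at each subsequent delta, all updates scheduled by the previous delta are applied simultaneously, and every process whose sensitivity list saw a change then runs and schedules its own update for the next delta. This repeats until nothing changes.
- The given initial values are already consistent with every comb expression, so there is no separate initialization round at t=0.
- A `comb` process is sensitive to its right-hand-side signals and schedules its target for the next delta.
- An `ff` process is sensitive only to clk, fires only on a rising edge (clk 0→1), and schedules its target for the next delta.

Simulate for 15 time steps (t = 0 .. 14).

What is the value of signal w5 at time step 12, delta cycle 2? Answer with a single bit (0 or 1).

0

[bits: clk,w3,w1,w5,w4,w2,w0]
t=0: Δ0=0100111 Δ1=1100111 Δ2=1100101 Δ3=1101101 | 3Δ
t=1: Δ0=1101101 Δ1=0101101 | 1Δ
t=2: Δ0=0101101 Δ1=1101101 Δ2=1101111 Δ3=1100111 | 3Δ
t=3: Δ0=1100111 Δ1=0100111 | 1Δ
t=4: Δ0=0100111 Δ1=1100111 Δ2=1100101 Δ3=1101101 | 3Δ
t=5: Δ0=1101101 Δ1=0101101 | 1Δ
t=6: Δ0=0101101 Δ1=1101101 Δ2=1101111 Δ3=1100111 | 3Δ
t=7: Δ0=1100111 Δ1=0100111 | 1Δ
t=8: Δ0=0100111 Δ1=1100111 Δ2=1100101 Δ3=1101101 | 3Δ
t=9: Δ0=1101101 Δ1=0101101 | 1Δ
t=10: Δ0=0101101 Δ1=1101101 Δ2=1101111 Δ3=1100111 | 3Δ
t=11: Δ0=1100111 Δ1=0100111 | 1Δ
t=12: Δ0=0100111 Δ1=1100111 Δ2=1100101 Δ3=1101101 | 3Δ
t=13: Δ0=1101101 Δ1=0101101 | 1Δ
t=14: Δ0=0101101 Δ1=1101101 Δ2=1101111 Δ3=1100111 | 3Δ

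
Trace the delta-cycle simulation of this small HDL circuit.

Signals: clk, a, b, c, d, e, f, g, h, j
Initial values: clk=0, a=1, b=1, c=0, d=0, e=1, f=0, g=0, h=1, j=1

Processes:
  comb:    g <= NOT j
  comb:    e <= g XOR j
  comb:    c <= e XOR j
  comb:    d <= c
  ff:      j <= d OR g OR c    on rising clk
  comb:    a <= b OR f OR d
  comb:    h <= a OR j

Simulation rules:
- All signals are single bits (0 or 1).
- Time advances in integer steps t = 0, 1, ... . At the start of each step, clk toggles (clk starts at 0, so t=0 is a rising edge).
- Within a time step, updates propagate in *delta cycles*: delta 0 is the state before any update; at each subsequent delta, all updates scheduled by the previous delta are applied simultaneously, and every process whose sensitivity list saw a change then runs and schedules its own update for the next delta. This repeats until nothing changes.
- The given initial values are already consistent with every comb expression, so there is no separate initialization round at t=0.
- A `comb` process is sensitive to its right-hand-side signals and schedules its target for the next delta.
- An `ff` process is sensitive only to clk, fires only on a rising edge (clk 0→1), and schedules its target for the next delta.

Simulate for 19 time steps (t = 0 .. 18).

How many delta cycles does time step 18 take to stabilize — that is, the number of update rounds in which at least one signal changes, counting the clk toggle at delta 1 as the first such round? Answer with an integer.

t0.Δ0 clk=0 f=0 g=0 a=1 b=1 d=0 h=1 j=1 c=0 e=1
t0.Δ1 clk=1 f=0 g=0 a=1 b=1 d=0 h=1 j=1 c=0 e=1
t0.Δ2 clk=1 f=0 g=0 a=1 b=1 d=0 h=1 j=0 c=0 e=1
t0.Δ3 clk=1 f=0 g=1 a=1 b=1 d=0 h=1 j=0 c=1 e=0
t0.Δ4 clk=1 f=0 g=1 a=1 b=1 d=1 h=1 j=0 c=0 e=1
t0.Δ5 clk=1 f=0 g=1 a=1 b=1 d=0 h=1 j=0 c=1 e=1
t0.Δ6 clk=1 f=0 g=1 a=1 b=1 d=1 h=1 j=0 c=1 e=1
t1.Δ0 clk=1 f=0 g=1 a=1 b=1 d=1 h=1 j=0 c=1 e=1
t1.Δ1 clk=0 f=0 g=1 a=1 b=1 d=1 h=1 j=0 c=1 e=1
t2.Δ0 clk=0 f=0 g=1 a=1 b=1 d=1 h=1 j=0 c=1 e=1
t2.Δ1 clk=1 f=0 g=1 a=1 b=1 d=1 h=1 j=0 c=1 e=1
t2.Δ2 clk=1 f=0 g=1 a=1 b=1 d=1 h=1 j=1 c=1 e=1
t2.Δ3 clk=1 f=0 g=0 a=1 b=1 d=1 h=1 j=1 c=0 e=0
t2.Δ4 clk=1 f=0 g=0 a=1 b=1 d=0 h=1 j=1 c=1 e=1
t2.Δ5 clk=1 f=0 g=0 a=1 b=1 d=1 h=1 j=1 c=0 e=1
t2.Δ6 clk=1 f=0 g=0 a=1 b=1 d=0 h=1 j=1 c=0 e=1
t3.Δ0 clk=1 f=0 g=0 a=1 b=1 d=0 h=1 j=1 c=0 e=1
t3.Δ1 clk=0 f=0 g=0 a=1 b=1 d=0 h=1 j=1 c=0 e=1
t4.Δ0 clk=0 f=0 g=0 a=1 b=1 d=0 h=1 j=1 c=0 e=1
t4.Δ1 clk=1 f=0 g=0 a=1 b=1 d=0 h=1 j=1 c=0 e=1
t4.Δ2 clk=1 f=0 g=0 a=1 b=1 d=0 h=1 j=0 c=0 e=1
t4.Δ3 clk=1 f=0 g=1 a=1 b=1 d=0 h=1 j=0 c=1 e=0
t4.Δ4 clk=1 f=0 g=1 a=1 b=1 d=1 h=1 j=0 c=0 e=1
t4.Δ5 clk=1 f=0 g=1 a=1 b=1 d=0 h=1 j=0 c=1 e=1
t4.Δ6 clk=1 f=0 g=1 a=1 b=1 d=1 h=1 j=0 c=1 e=1
t5.Δ0 clk=1 f=0 g=1 a=1 b=1 d=1 h=1 j=0 c=1 e=1
t5.Δ1 clk=0 f=0 g=1 a=1 b=1 d=1 h=1 j=0 c=1 e=1
t6.Δ0 clk=0 f=0 g=1 a=1 b=1 d=1 h=1 j=0 c=1 e=1
t6.Δ1 clk=1 f=0 g=1 a=1 b=1 d=1 h=1 j=0 c=1 e=1
t6.Δ2 clk=1 f=0 g=1 a=1 b=1 d=1 h=1 j=1 c=1 e=1
t6.Δ3 clk=1 f=0 g=0 a=1 b=1 d=1 h=1 j=1 c=0 e=0
t6.Δ4 clk=1 f=0 g=0 a=1 b=1 d=0 h=1 j=1 c=1 e=1
t6.Δ5 clk=1 f=0 g=0 a=1 b=1 d=1 h=1 j=1 c=0 e=1
t6.Δ6 clk=1 f=0 g=0 a=1 b=1 d=0 h=1 j=1 c=0 e=1
t7.Δ0 clk=1 f=0 g=0 a=1 b=1 d=0 h=1 j=1 c=0 e=1
t7.Δ1 clk=0 f=0 g=0 a=1 b=1 d=0 h=1 j=1 c=0 e=1
t8.Δ0 clk=0 f=0 g=0 a=1 b=1 d=0 h=1 j=1 c=0 e=1
t8.Δ1 clk=1 f=0 g=0 a=1 b=1 d=0 h=1 j=1 c=0 e=1
t8.Δ2 clk=1 f=0 g=0 a=1 b=1 d=0 h=1 j=0 c=0 e=1
t8.Δ3 clk=1 f=0 g=1 a=1 b=1 d=0 h=1 j=0 c=1 e=0
t8.Δ4 clk=1 f=0 g=1 a=1 b=1 d=1 h=1 j=0 c=0 e=1
t8.Δ5 clk=1 f=0 g=1 a=1 b=1 d=0 h=1 j=0 c=1 e=1
t8.Δ6 clk=1 f=0 g=1 a=1 b=1 d=1 h=1 j=0 c=1 e=1
t9.Δ0 clk=1 f=0 g=1 a=1 b=1 d=1 h=1 j=0 c=1 e=1
t9.Δ1 clk=0 f=0 g=1 a=1 b=1 d=1 h=1 j=0 c=1 e=1
t10.Δ0 clk=0 f=0 g=1 a=1 b=1 d=1 h=1 j=0 c=1 e=1
t10.Δ1 clk=1 f=0 g=1 a=1 b=1 d=1 h=1 j=0 c=1 e=1
t10.Δ2 clk=1 f=0 g=1 a=1 b=1 d=1 h=1 j=1 c=1 e=1
t10.Δ3 clk=1 f=0 g=0 a=1 b=1 d=1 h=1 j=1 c=0 e=0
t10.Δ4 clk=1 f=0 g=0 a=1 b=1 d=0 h=1 j=1 c=1 e=1
t10.Δ5 clk=1 f=0 g=0 a=1 b=1 d=1 h=1 j=1 c=0 e=1
t10.Δ6 clk=1 f=0 g=0 a=1 b=1 d=0 h=1 j=1 c=0 e=1
t11.Δ0 clk=1 f=0 g=0 a=1 b=1 d=0 h=1 j=1 c=0 e=1
t11.Δ1 clk=0 f=0 g=0 a=1 b=1 d=0 h=1 j=1 c=0 e=1
t12.Δ0 clk=0 f=0 g=0 a=1 b=1 d=0 h=1 j=1 c=0 e=1
t12.Δ1 clk=1 f=0 g=0 a=1 b=1 d=0 h=1 j=1 c=0 e=1
t12.Δ2 clk=1 f=0 g=0 a=1 b=1 d=0 h=1 j=0 c=0 e=1
t12.Δ3 clk=1 f=0 g=1 a=1 b=1 d=0 h=1 j=0 c=1 e=0
t12.Δ4 clk=1 f=0 g=1 a=1 b=1 d=1 h=1 j=0 c=0 e=1
t12.Δ5 clk=1 f=0 g=1 a=1 b=1 d=0 h=1 j=0 c=1 e=1
t12.Δ6 clk=1 f=0 g=1 a=1 b=1 d=1 h=1 j=0 c=1 e=1
t13.Δ0 clk=1 f=0 g=1 a=1 b=1 d=1 h=1 j=0 c=1 e=1
t13.Δ1 clk=0 f=0 g=1 a=1 b=1 d=1 h=1 j=0 c=1 e=1
t14.Δ0 clk=0 f=0 g=1 a=1 b=1 d=1 h=1 j=0 c=1 e=1
t14.Δ1 clk=1 f=0 g=1 a=1 b=1 d=1 h=1 j=0 c=1 e=1
t14.Δ2 clk=1 f=0 g=1 a=1 b=1 d=1 h=1 j=1 c=1 e=1
t14.Δ3 clk=1 f=0 g=0 a=1 b=1 d=1 h=1 j=1 c=0 e=0
t14.Δ4 clk=1 f=0 g=0 a=1 b=1 d=0 h=1 j=1 c=1 e=1
t14.Δ5 clk=1 f=0 g=0 a=1 b=1 d=1 h=1 j=1 c=0 e=1
t14.Δ6 clk=1 f=0 g=0 a=1 b=1 d=0 h=1 j=1 c=0 e=1
t15.Δ0 clk=1 f=0 g=0 a=1 b=1 d=0 h=1 j=1 c=0 e=1
t15.Δ1 clk=0 f=0 g=0 a=1 b=1 d=0 h=1 j=1 c=0 e=1
t16.Δ0 clk=0 f=0 g=0 a=1 b=1 d=0 h=1 j=1 c=0 e=1
t16.Δ1 clk=1 f=0 g=0 a=1 b=1 d=0 h=1 j=1 c=0 e=1
t16.Δ2 clk=1 f=0 g=0 a=1 b=1 d=0 h=1 j=0 c=0 e=1
t16.Δ3 clk=1 f=0 g=1 a=1 b=1 d=0 h=1 j=0 c=1 e=0
t16.Δ4 clk=1 f=0 g=1 a=1 b=1 d=1 h=1 j=0 c=0 e=1
t16.Δ5 clk=1 f=0 g=1 a=1 b=1 d=0 h=1 j=0 c=1 e=1
t16.Δ6 clk=1 f=0 g=1 a=1 b=1 d=1 h=1 j=0 c=1 e=1
t17.Δ0 clk=1 f=0 g=1 a=1 b=1 d=1 h=1 j=0 c=1 e=1
t17.Δ1 clk=0 f=0 g=1 a=1 b=1 d=1 h=1 j=0 c=1 e=1
t18.Δ0 clk=0 f=0 g=1 a=1 b=1 d=1 h=1 j=0 c=1 e=1
t18.Δ1 clk=1 f=0 g=1 a=1 b=1 d=1 h=1 j=0 c=1 e=1
t18.Δ2 clk=1 f=0 g=1 a=1 b=1 d=1 h=1 j=1 c=1 e=1
t18.Δ3 clk=1 f=0 g=0 a=1 b=1 d=1 h=1 j=1 c=0 e=0
t18.Δ4 clk=1 f=0 g=0 a=1 b=1 d=0 h=1 j=1 c=1 e=1
t18.Δ5 clk=1 f=0 g=0 a=1 b=1 d=1 h=1 j=1 c=0 e=1
t18.Δ6 clk=1 f=0 g=0 a=1 b=1 d=0 h=1 j=1 c=0 e=1

6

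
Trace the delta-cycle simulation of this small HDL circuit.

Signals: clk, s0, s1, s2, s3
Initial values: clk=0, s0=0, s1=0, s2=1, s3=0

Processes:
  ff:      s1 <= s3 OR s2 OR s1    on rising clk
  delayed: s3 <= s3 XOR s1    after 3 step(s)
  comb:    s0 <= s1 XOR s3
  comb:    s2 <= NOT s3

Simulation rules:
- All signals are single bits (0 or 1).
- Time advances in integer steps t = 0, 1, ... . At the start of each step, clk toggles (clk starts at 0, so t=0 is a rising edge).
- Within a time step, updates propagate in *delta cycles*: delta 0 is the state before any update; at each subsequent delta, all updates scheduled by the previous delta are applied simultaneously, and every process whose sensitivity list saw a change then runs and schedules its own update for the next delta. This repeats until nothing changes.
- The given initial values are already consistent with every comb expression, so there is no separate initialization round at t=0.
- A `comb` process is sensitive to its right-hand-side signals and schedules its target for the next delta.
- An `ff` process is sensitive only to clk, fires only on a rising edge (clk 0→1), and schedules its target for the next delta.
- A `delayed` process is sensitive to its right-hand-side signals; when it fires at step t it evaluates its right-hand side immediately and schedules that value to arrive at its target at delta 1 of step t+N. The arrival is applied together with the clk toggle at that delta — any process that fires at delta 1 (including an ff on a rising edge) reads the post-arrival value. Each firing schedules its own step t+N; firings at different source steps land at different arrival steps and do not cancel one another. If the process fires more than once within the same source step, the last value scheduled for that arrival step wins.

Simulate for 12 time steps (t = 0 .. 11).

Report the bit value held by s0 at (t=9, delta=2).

t0.Δ0 s3=0 clk=0 s0=0 s2=1 s1=0
t0.Δ1 s3=0 clk=1 s0=0 s2=1 s1=0
t0.Δ2 s3=0 clk=1 s0=0 s2=1 s1=1
t0.Δ3 s3=0 clk=1 s0=1 s2=1 s1=1
t1.Δ0 s3=0 clk=1 s0=1 s2=1 s1=1
t1.Δ1 s3=0 clk=0 s0=1 s2=1 s1=1
t2.Δ0 s3=0 clk=0 s0=1 s2=1 s1=1
t2.Δ1 s3=0 clk=1 s0=1 s2=1 s1=1
t3.Δ0 s3=0 clk=1 s0=1 s2=1 s1=1
t3.Δ1 s3=1 clk=0 s0=1 s2=1 s1=1
t3.Δ2 s3=1 clk=0 s0=0 s2=0 s1=1
t4.Δ0 s3=1 clk=0 s0=0 s2=0 s1=1
t4.Δ1 s3=1 clk=1 s0=0 s2=0 s1=1
t5.Δ0 s3=1 clk=1 s0=0 s2=0 s1=1
t5.Δ1 s3=1 clk=0 s0=0 s2=0 s1=1
t6.Δ0 s3=1 clk=0 s0=0 s2=0 s1=1
t6.Δ1 s3=0 clk=1 s0=0 s2=0 s1=1
t6.Δ2 s3=0 clk=1 s0=1 s2=1 s1=1
t7.Δ0 s3=0 clk=1 s0=1 s2=1 s1=1
t7.Δ1 s3=0 clk=0 s0=1 s2=1 s1=1
t8.Δ0 s3=0 clk=0 s0=1 s2=1 s1=1
t8.Δ1 s3=0 clk=1 s0=1 s2=1 s1=1
t9.Δ0 s3=0 clk=1 s0=1 s2=1 s1=1
t9.Δ1 s3=1 clk=0 s0=1 s2=1 s1=1
t9.Δ2 s3=1 clk=0 s0=0 s2=0 s1=1
t10.Δ0 s3=1 clk=0 s0=0 s2=0 s1=1
t10.Δ1 s3=1 clk=1 s0=0 s2=0 s1=1
t11.Δ0 s3=1 clk=1 s0=0 s2=0 s1=1
t11.Δ1 s3=1 clk=0 s0=0 s2=0 s1=1

0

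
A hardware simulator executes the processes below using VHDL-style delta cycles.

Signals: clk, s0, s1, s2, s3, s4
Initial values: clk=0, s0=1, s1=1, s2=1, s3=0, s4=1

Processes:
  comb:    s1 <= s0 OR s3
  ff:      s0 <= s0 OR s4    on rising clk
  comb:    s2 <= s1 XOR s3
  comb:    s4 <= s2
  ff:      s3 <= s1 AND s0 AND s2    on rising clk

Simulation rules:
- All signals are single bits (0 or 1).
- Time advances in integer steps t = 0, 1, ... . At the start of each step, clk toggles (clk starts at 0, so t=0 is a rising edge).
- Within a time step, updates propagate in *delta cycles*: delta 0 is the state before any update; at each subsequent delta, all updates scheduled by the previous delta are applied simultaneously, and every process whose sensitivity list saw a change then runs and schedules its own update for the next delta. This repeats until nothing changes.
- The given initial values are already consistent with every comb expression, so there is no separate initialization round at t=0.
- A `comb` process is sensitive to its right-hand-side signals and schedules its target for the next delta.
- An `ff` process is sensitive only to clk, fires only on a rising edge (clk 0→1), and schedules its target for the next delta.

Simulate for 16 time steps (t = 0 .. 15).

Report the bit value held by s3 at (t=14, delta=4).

t=0 Δ0: s0=1 s4=1 s1=1 s2=1 s3=0 clk=0
  Δ1: clk:0→1
  Δ2: s3:0→1
  Δ3: s2:1→0
  Δ4: s4:1→0
  (4Δ to stable)
t=1 Δ0: s0=1 s4=0 s1=1 s2=0 s3=1 clk=1
  Δ1: clk:1→0
  (1Δ to stable)
t=2 Δ0: s0=1 s4=0 s1=1 s2=0 s3=1 clk=0
  Δ1: clk:0→1
  Δ2: s3:1→0
  Δ3: s2:0→1
  Δ4: s4:0→1
  (4Δ to stable)
t=3 Δ0: s0=1 s4=1 s1=1 s2=1 s3=0 clk=1
  Δ1: clk:1→0
  (1Δ to stable)
t=4 Δ0: s0=1 s4=1 s1=1 s2=1 s3=0 clk=0
  Δ1: clk:0→1
  Δ2: s3:0→1
  Δ3: s2:1→0
  Δ4: s4:1→0
  (4Δ to stable)
t=5 Δ0: s0=1 s4=0 s1=1 s2=0 s3=1 clk=1
  Δ1: clk:1→0
  (1Δ to stable)
t=6 Δ0: s0=1 s4=0 s1=1 s2=0 s3=1 clk=0
  Δ1: clk:0→1
  Δ2: s3:1→0
  Δ3: s2:0→1
  Δ4: s4:0→1
  (4Δ to stable)
t=7 Δ0: s0=1 s4=1 s1=1 s2=1 s3=0 clk=1
  Δ1: clk:1→0
  (1Δ to stable)
t=8 Δ0: s0=1 s4=1 s1=1 s2=1 s3=0 clk=0
  Δ1: clk:0→1
  Δ2: s3:0→1
  Δ3: s2:1→0
  Δ4: s4:1→0
  (4Δ to stable)
t=9 Δ0: s0=1 s4=0 s1=1 s2=0 s3=1 clk=1
  Δ1: clk:1→0
  (1Δ to stable)
t=10 Δ0: s0=1 s4=0 s1=1 s2=0 s3=1 clk=0
  Δ1: clk:0→1
  Δ2: s3:1→0
  Δ3: s2:0→1
  Δ4: s4:0→1
  (4Δ to stable)
t=11 Δ0: s0=1 s4=1 s1=1 s2=1 s3=0 clk=1
  Δ1: clk:1→0
  (1Δ to stable)
t=12 Δ0: s0=1 s4=1 s1=1 s2=1 s3=0 clk=0
  Δ1: clk:0→1
  Δ2: s3:0→1
  Δ3: s2:1→0
  Δ4: s4:1→0
  (4Δ to stable)
t=13 Δ0: s0=1 s4=0 s1=1 s2=0 s3=1 clk=1
  Δ1: clk:1→0
  (1Δ to stable)
t=14 Δ0: s0=1 s4=0 s1=1 s2=0 s3=1 clk=0
  Δ1: clk:0→1
  Δ2: s3:1→0
  Δ3: s2:0→1
  Δ4: s4:0→1
  (4Δ to stable)
t=15 Δ0: s0=1 s4=1 s1=1 s2=1 s3=0 clk=1
  Δ1: clk:1→0
  (1Δ to stable)

0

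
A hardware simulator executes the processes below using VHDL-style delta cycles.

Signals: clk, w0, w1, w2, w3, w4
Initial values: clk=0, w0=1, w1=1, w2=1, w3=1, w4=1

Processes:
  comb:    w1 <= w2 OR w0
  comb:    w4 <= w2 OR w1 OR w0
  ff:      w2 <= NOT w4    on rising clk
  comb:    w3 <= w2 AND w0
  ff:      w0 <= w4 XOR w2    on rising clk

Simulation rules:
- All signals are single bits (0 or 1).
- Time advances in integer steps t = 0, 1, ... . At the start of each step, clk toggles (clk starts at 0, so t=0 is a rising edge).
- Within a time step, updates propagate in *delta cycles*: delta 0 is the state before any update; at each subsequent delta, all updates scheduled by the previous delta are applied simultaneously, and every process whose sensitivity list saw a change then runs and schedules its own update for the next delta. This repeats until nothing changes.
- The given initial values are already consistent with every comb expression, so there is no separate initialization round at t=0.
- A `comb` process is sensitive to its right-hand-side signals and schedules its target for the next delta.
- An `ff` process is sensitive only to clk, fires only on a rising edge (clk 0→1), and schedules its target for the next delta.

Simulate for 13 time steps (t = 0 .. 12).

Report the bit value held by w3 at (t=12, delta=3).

t0.Δ0 w0=1 clk=0 w1=1 w3=1 w4=1 w2=1
t0.Δ1 w0=1 clk=1 w1=1 w3=1 w4=1 w2=1
t0.Δ2 w0=0 clk=1 w1=1 w3=1 w4=1 w2=0
t0.Δ3 w0=0 clk=1 w1=0 w3=0 w4=1 w2=0
t0.Δ4 w0=0 clk=1 w1=0 w3=0 w4=0 w2=0
t1.Δ0 w0=0 clk=1 w1=0 w3=0 w4=0 w2=0
t1.Δ1 w0=0 clk=0 w1=0 w3=0 w4=0 w2=0
t2.Δ0 w0=0 clk=0 w1=0 w3=0 w4=0 w2=0
t2.Δ1 w0=0 clk=1 w1=0 w3=0 w4=0 w2=0
t2.Δ2 w0=0 clk=1 w1=0 w3=0 w4=0 w2=1
t2.Δ3 w0=0 clk=1 w1=1 w3=0 w4=1 w2=1
t3.Δ0 w0=0 clk=1 w1=1 w3=0 w4=1 w2=1
t3.Δ1 w0=0 clk=0 w1=1 w3=0 w4=1 w2=1
t4.Δ0 w0=0 clk=0 w1=1 w3=0 w4=1 w2=1
t4.Δ1 w0=0 clk=1 w1=1 w3=0 w4=1 w2=1
t4.Δ2 w0=0 clk=1 w1=1 w3=0 w4=1 w2=0
t4.Δ3 w0=0 clk=1 w1=0 w3=0 w4=1 w2=0
t4.Δ4 w0=0 clk=1 w1=0 w3=0 w4=0 w2=0
t5.Δ0 w0=0 clk=1 w1=0 w3=0 w4=0 w2=0
t5.Δ1 w0=0 clk=0 w1=0 w3=0 w4=0 w2=0
t6.Δ0 w0=0 clk=0 w1=0 w3=0 w4=0 w2=0
t6.Δ1 w0=0 clk=1 w1=0 w3=0 w4=0 w2=0
t6.Δ2 w0=0 clk=1 w1=0 w3=0 w4=0 w2=1
t6.Δ3 w0=0 clk=1 w1=1 w3=0 w4=1 w2=1
t7.Δ0 w0=0 clk=1 w1=1 w3=0 w4=1 w2=1
t7.Δ1 w0=0 clk=0 w1=1 w3=0 w4=1 w2=1
t8.Δ0 w0=0 clk=0 w1=1 w3=0 w4=1 w2=1
t8.Δ1 w0=0 clk=1 w1=1 w3=0 w4=1 w2=1
t8.Δ2 w0=0 clk=1 w1=1 w3=0 w4=1 w2=0
t8.Δ3 w0=0 clk=1 w1=0 w3=0 w4=1 w2=0
t8.Δ4 w0=0 clk=1 w1=0 w3=0 w4=0 w2=0
t9.Δ0 w0=0 clk=1 w1=0 w3=0 w4=0 w2=0
t9.Δ1 w0=0 clk=0 w1=0 w3=0 w4=0 w2=0
t10.Δ0 w0=0 clk=0 w1=0 w3=0 w4=0 w2=0
t10.Δ1 w0=0 clk=1 w1=0 w3=0 w4=0 w2=0
t10.Δ2 w0=0 clk=1 w1=0 w3=0 w4=0 w2=1
t10.Δ3 w0=0 clk=1 w1=1 w3=0 w4=1 w2=1
t11.Δ0 w0=0 clk=1 w1=1 w3=0 w4=1 w2=1
t11.Δ1 w0=0 clk=0 w1=1 w3=0 w4=1 w2=1
t12.Δ0 w0=0 clk=0 w1=1 w3=0 w4=1 w2=1
t12.Δ1 w0=0 clk=1 w1=1 w3=0 w4=1 w2=1
t12.Δ2 w0=0 clk=1 w1=1 w3=0 w4=1 w2=0
t12.Δ3 w0=0 clk=1 w1=0 w3=0 w4=1 w2=0
t12.Δ4 w0=0 clk=1 w1=0 w3=0 w4=0 w2=0

0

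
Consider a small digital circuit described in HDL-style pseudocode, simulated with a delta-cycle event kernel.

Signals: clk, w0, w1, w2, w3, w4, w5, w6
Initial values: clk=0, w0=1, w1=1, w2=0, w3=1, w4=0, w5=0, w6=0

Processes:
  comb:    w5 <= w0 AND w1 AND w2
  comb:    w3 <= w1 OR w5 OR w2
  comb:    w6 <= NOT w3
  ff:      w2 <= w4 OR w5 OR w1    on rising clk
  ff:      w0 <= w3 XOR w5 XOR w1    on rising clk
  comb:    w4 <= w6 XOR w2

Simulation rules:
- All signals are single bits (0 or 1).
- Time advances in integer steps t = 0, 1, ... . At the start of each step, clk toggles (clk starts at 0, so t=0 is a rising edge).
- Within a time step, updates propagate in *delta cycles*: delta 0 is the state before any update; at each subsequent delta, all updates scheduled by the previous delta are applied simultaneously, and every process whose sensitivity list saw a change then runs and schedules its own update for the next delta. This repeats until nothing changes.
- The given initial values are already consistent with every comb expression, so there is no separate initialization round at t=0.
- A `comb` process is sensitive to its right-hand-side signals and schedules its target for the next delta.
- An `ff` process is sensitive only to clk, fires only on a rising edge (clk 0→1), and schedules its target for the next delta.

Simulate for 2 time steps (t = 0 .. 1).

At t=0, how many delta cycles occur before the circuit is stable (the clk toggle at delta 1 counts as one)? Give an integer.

[bits: w5,w4,w0,w6,w1,clk,w3,w2]
t=0: Δ0=00101010 Δ1=00101110 Δ2=00001111 Δ3=01001111 | 3Δ
t=1: Δ0=01001111 Δ1=01001011 | 1Δ

3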